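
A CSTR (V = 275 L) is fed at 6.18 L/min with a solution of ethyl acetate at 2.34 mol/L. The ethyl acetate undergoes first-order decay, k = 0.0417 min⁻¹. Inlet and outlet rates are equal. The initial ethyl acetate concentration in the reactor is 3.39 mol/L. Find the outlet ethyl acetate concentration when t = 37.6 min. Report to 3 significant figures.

1.05 mol/L

V dC/dt = Q(C_in − C) − k V C.
dC/dt = (Q/V) C_in − (Q/V + k) C; effective rate a = Q/V + k = 0.022473 + 0.0417 = 0.064173 min⁻¹.
C_ss = Q C_in/(Q + kV) = 0.81945 mol/L; C(t) = C_ss + (C₀ − C_ss) e^(−a t).
C(37.6) = 0.81945 + (2.5706)·e^(−0.064173·37.6) = 0.81945 + (2.5706)·0.089556 = 1.0497 mol/L.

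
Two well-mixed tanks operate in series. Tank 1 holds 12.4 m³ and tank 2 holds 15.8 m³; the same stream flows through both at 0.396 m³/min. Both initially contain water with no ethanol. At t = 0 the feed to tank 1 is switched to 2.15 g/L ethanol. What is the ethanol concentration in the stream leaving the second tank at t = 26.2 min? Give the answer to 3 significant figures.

0.365 g/L

Time constants: τᵢ = Vᵢ/Q for each well-mixed tank.
τ₁ = 12.4/0.396 = 31.313 min; τ₂ = 15.8/0.396 = 39.899 min.
Solving the cascade with C₁(0)=C₂(0)=0 gives C₂(t) = C_in[1 − (τ₁ e^(−t/τ₁) − τ₂ e^(−t/τ₂))/(τ₁ − τ₂)].
At t = 26.2: e^(−t/τ₁) = 0.43313, e^(−t/τ₂) = 0.51858.
C₂ = 2.15·[1 − (31.313·0.43313 − 39.899·0.51858)/(-8.5859)] = 2.15·0.16978 = 0.36504 g/L.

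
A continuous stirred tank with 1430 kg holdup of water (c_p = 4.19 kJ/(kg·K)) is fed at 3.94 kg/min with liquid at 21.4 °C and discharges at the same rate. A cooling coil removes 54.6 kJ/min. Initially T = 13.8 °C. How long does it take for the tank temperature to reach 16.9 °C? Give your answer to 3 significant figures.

M c_p dT/dt = ṁ c_p (T_in − T) − Q̇.
τ = M/ṁ = 362.94 min; T_ss = T_in − Q̇/(ṁ c_p) = 18.093 °C.
T(t) = T_ss + (T₀ − T_ss) e^(−t/τ). Set T = 16.9:
e^(−t/τ) = (16.9 − 18.093)/(13.8 − 18.093) = 0.27783
t = −362.94 · ln(0.27783) = 464.84 min.

465 min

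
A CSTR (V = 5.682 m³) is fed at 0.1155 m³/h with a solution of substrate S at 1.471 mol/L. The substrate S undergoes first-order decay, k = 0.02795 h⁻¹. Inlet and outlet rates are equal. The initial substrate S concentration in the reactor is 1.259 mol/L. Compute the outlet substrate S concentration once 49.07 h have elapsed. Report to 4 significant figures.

Species balance: V dC/dt = Q C_in − Q C − k V C.
This is linear with rate a = Q/V + k = 0.0482773 h⁻¹.
C_ss = Q C_in/(Q + kV) = 0.619370 mol/L; C(t) = C_ss + (C₀ − C_ss) e^(−a t).
C(49.07) = 0.619370 + (0.639630)·e^(−0.0482773·49.07) = 0.619370 + (0.639630)·0.0935771 = 0.679225 mol/L.

0.6792 mol/L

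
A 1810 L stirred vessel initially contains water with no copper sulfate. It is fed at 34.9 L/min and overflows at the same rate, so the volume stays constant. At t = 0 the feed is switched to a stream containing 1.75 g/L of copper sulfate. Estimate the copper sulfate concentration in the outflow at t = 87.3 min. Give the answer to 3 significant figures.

Accumulation = in − out for the solute gives V dC/dt = Q(C_in − C).
So dC/dt = (C_in − C)/τ with τ = V/Q = 1810/34.9 = 51.862 min.
Integrating: C(t) = C_in + (C₀ − C_in) e^(−t/τ).
C(87.3) = 1.75 + (0 − 1.75)·e^(−87.3/51.862) = 1.75 + (-1.7500)·0.18576 = 1.4249 g/L.

1.42 g/L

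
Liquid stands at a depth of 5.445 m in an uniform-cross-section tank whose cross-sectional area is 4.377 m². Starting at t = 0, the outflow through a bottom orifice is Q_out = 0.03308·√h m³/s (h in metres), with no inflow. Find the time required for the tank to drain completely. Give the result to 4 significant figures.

617.5 s

A dh/dt = −Q_out = −0.03308 √h.
This is separable: 2 d(√h)/dt = −0.03308/A, so √h = √h₀ − (0.03308/(2A)) t.
Tank is empty when √h = 0: t_empty = 2A√h₀/0.03308.
t_empty = 2·4.377·√5.445/0.03308 = 8.75400·2.33345/0.03308 = 617.504 s.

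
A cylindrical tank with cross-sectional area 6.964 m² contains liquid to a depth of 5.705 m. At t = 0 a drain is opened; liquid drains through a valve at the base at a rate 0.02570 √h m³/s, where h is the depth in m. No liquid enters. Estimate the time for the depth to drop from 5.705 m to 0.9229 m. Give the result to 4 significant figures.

A dh/dt = −Q_out = −0.02570 √h.
∫ h^(−1/2) dh = −(0.02570/A) ∫ dt, giving 2√h = 2√h₀ − (0.02570/A) t.
t = 2A(√h₀ − √h)/0.02570 = 2·6.964·(√5.705 − √0.9229)/0.02570
  = 13.9280 × (2.38851 − 0.960677) / 0.02570 = 773.810 s.

773.8 s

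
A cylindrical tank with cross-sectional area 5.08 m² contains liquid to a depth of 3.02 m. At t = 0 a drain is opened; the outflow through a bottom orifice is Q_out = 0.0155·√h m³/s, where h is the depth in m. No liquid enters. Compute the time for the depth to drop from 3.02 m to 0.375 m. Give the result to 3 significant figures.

738 s

A dh/dt = −Q_out = −0.0155 √h.
Separate and integrate: 2(√h − √h₀) = −(0.0155/A) t.
t = 2A(√h₀ − √h)/0.0155 = 2·5.08·(√3.02 − √0.375)/0.0155
  = 10.160 × (1.7378 − 0.61237) / 0.0155 = 737.71 s.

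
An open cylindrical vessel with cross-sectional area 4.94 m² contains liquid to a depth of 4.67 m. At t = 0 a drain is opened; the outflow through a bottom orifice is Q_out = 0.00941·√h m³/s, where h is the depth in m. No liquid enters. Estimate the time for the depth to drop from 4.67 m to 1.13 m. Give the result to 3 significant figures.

A dh/dt = −Q_out = −0.00941 √h.
Separate and integrate: 2(√h − √h₀) = −(0.00941/A) t.
t = 2A(√h₀ − √h)/0.00941 = 2·4.94·(√4.67 − √1.13)/0.00941
  = 9.8800 × (2.1610 − 1.0630) / 0.00941 = 1152.8 s.

1150 s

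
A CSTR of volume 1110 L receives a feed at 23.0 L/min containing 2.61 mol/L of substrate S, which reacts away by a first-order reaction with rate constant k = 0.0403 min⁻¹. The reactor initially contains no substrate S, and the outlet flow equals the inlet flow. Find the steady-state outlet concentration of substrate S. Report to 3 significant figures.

Accumulation = in − out − consumed: V dC/dt = Q C_in − Q C − k V C.
Steady state (dC/dt = 0): C_ss = Q C_in/(Q + kV) = C_in/(1 + kV/Q).
C_ss = 23.0·2.61/(23.0 + 0.0403·1110) = 60.030/67.733 = 0.88627 mol/L.

0.886 mol/L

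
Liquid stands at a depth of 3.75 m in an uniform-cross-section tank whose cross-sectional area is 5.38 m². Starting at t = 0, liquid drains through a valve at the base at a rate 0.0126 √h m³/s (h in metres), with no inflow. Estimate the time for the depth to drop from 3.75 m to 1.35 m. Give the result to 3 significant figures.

A dh/dt = −Q_out = −0.0126 √h.
Separate and integrate: 2(√h − √h₀) = −(0.0126/A) t.
t = 2A(√h₀ − √h)/0.0126 = 2·5.38·(√3.75 − √1.35)/0.0126
  = 10.760 × (1.9365 − 1.1619) / 0.0126 = 661.48 s.

661 s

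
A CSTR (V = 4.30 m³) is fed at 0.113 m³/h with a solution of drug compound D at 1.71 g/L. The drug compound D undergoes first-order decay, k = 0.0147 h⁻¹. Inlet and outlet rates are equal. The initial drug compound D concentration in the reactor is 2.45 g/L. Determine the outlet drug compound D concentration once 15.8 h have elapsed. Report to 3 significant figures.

1.80 g/L

V dC/dt = Q(C_in − C) − k V C.
This is linear with rate a = Q/V + k = 0.040979 h⁻¹.
C_ss = Q C_in/(Q + kV) = 1.0966 g/L; C(t) = C_ss + (C₀ − C_ss) e^(−a t).
C(15.8) = 1.0966 + (1.3534)·e^(−0.040979·15.8) = 1.0966 + (1.3534)·0.52337 = 1.8049 g/L.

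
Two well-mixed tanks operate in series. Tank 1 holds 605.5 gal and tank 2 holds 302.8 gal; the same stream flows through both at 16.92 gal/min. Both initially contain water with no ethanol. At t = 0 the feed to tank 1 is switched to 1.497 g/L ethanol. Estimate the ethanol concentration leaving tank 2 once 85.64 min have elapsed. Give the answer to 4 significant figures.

1.236 g/L

Species balance on tank i: dCᵢ/dt = (Cᵢ₋₁ − Cᵢ)/τᵢ with τᵢ = Vᵢ/Q.
τ₁ = 605.5/16.92 = 35.7861 min; τ₂ = 302.8/16.92 = 17.8960 min.
Solving the cascade with C₁(0)=C₂(0)=0 gives C₂(t) = C_in[1 − (τ₁ e^(−t/τ₁) − τ₂ e^(−t/τ₂))/(τ₁ − τ₂)].
At t = 85.64: e^(−t/τ₁) = 0.0913451, e^(−t/τ₂) = 0.00835052.
C₂ = 1.497·[1 − (35.7861·0.0913451 − 17.8960·0.00835052)/(17.8901)] = 1.497·0.825633 = 1.23597 g/L.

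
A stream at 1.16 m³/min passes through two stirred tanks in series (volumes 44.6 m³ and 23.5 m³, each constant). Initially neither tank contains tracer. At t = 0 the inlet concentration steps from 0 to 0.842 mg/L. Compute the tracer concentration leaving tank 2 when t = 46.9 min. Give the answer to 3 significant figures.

Time constants: τᵢ = Vᵢ/Q for each well-mixed tank.
τ₁ = 44.6/1.16 = 38.448 min; τ₂ = 23.5/1.16 = 20.259 min.
Tank 1: C₁ = C_in(1 − e^(−t/τ₁)). Tank 2 (τ₁ ≠ τ₂): C₂ = C_in[1 − (τ₁ e^(−t/τ₁) − τ₂ e^(−t/τ₂))/(τ₁ − τ₂)].
At t = 46.9: e^(−t/τ₁) = 0.29528, e^(−t/τ₂) = 0.098760.
C₂ = 0.842·[1 − (38.448·0.29528 − 20.259·0.098760)/(18.190)] = 0.842·0.48584 = 0.40908 mg/L.

0.409 mg/L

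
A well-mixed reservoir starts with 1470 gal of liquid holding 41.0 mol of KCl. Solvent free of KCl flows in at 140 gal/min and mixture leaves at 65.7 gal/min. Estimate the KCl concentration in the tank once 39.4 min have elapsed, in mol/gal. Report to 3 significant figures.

0.00354 mol/gal

Total volume: dV/dt = Q_in − Q_out = 74.300 gal/min, so V(t) = 1470 + 74.300 t and V(39.4) = 4397.4 gal.
Species balance (pure solvent in): dm/dt = −Q_out · m/V(t).
dm/m = −Q_out dt/(V₀ + 74.300 t); integrating gives ln(m/m₀) = −(Q_out/(Q_in−Q_out)) ln(V/V₀).
m = m₀ (V₀/V)^(Q_out/(Q_in−Q_out)) = 41.0 × (1470/4397.4)^(0.88425) = 15.559 mol.
C = m/V = 15.559/4397.4 = 0.0035382 mol/gal.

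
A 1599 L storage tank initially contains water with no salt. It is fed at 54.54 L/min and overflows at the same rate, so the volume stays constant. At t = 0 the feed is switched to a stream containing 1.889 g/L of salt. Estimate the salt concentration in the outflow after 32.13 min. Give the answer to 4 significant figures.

1.258 g/L

Unsteady species balance (constant V, well mixed): V dC/dt = Q(C_in − C).
Time constant τ = V/Q = 1599/54.54 = 29.3179 min.
Solution: C(t) = C_in + (C₀ − C_in) e^(−t/τ).
C(32.13) = 1.889 + (0 − 1.889)·e^(−32.13/29.3179) = 1.889 + (-1.88900)·0.334233 = 1.25763 g/L.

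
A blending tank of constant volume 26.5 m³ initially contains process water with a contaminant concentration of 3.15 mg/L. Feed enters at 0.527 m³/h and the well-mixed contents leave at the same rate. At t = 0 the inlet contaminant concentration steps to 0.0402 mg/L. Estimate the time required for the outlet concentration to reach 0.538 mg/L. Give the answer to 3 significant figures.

92.1 h

Accumulation = in − out for the solute gives V dC/dt = Q(C_in − C), so τ = V/Q = 50.285 h.
C(t) = C_in + (C₀ − C_in) e^(−t/τ). Set C = 0.538 and solve for t:
e^(−t/τ) = (C − C_in)/(C₀ − C_in) = (0.538 − 0.0402)/(3.15 − 0.0402) = 0.16007
t = −τ ln(…) = 50.285 × 1.8321 = 92.127 h.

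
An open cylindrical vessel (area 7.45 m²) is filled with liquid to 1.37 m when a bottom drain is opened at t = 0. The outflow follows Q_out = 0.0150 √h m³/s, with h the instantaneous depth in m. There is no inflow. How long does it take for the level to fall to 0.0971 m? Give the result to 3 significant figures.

853 s

A dh/dt = −Q_out = −0.0150 √h.
∫ h^(−1/2) dh = −(0.0150/A) ∫ dt, giving 2√h = 2√h₀ − (0.0150/A) t.
t = 2A(√h₀ − √h)/0.0150 = 2·7.45·(√1.37 − √0.0971)/0.0150
  = 14.900 × (1.1705 − 0.31161) / 0.0150 = 853.14 s.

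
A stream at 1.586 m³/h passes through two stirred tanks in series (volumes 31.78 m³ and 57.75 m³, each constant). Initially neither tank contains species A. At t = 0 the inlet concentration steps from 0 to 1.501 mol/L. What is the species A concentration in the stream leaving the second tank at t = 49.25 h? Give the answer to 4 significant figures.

0.7952 mol/L

Species balance on tank i: dCᵢ/dt = (Cᵢ₋₁ − Cᵢ)/τᵢ with τᵢ = Vᵢ/Q.
τ₁ = 31.78/1.586 = 20.0378 h; τ₂ = 57.75/1.586 = 36.4124 h.
Solving the cascade with C₁(0)=C₂(0)=0 gives C₂(t) = C_in[1 − (τ₁ e^(−t/τ₁) − τ₂ e^(−t/τ₂))/(τ₁ − τ₂)].
At t = 49.25: e^(−t/τ₁) = 0.0856188, e^(−t/τ₂) = 0.258577.
C₂ = 1.501·[1 − (20.0378·0.0856188 − 36.4124·0.258577)/(-16.3745)] = 1.501·0.529771 = 0.795187 mol/L.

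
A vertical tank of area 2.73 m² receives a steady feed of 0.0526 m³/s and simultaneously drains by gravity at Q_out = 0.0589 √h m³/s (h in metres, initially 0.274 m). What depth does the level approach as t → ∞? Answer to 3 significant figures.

0.798 m

A dh/dt = Q_in − 0.0589 √h. Steady state requires inflow = outflow:
Q_in = 0.0589 √h_ss ⇒ √h_ss = 0.0526/0.0589 = 0.89304.
h_ss = 0.89304² = 0.79752 m. (Since h₀ = 0.274 m < h_ss, the level will rise toward this value.)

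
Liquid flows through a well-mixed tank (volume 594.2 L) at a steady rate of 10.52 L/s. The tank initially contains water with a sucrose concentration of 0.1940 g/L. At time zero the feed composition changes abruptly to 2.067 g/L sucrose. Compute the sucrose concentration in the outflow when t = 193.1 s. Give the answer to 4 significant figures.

2.006 g/L

Transient balance on the dissolved component: V dC/dt = Q(C_in − C).
So dC/dt = (C_in − C)/τ with τ = V/Q = 594.2/10.52 = 56.4829 s.
Integrating: C(t) = C_in + (C₀ − C_in) e^(−t/τ).
C(193.1) = 2.067 + (0.1940 − 2.067)·e^(−193.1/56.4829) = 2.067 + (-1.87300)·0.0327539 = 2.00565 g/L.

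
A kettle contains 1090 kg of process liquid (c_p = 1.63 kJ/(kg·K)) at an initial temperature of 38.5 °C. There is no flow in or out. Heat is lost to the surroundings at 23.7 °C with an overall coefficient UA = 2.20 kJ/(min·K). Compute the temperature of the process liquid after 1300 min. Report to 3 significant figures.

M c_p dT/dt = −UA(T − T_amb).
dT/dt = (T_ss − T)/τ with T_ss = T_amb = 23.700 °C, τ = M c_p/UA = 1090·1.63/2.20 = 807.59 min.
Integrating: T(t) = T_ss + (T₀ − T_ss) e^(−t/τ).
T(1300) = 23.700 + (14.800)·0.19994 = 26.659 °C.

26.7 °C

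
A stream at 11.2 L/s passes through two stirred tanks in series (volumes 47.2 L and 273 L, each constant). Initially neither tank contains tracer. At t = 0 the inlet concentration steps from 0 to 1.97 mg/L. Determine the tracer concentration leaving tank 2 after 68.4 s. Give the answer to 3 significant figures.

Time constants: τᵢ = Vᵢ/Q for each well-mixed tank.
τ₁ = 47.2/11.2 = 4.2143 s; τ₂ = 273/11.2 = 24.375 s.
Solving the cascade with C₁(0)=C₂(0)=0 gives C₂(t) = C_in[1 − (τ₁ e^(−t/τ₁) − τ₂ e^(−t/τ₂))/(τ₁ − τ₂)].
At t = 68.4: e^(−t/τ₁) = 8.9368e-08, e^(−t/τ₂) = 0.060437.
C₂ = 1.97·[1 − (4.2143·8.9368e-08 − 24.375·0.060437)/(-20.161)] = 1.97·0.92693 = 1.8261 mg/L.

1.83 mg/L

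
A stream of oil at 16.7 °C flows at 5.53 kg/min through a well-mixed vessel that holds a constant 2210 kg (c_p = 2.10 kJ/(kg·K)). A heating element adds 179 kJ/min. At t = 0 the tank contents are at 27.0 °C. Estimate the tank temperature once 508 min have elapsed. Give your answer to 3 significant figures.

30.7 °C

M c_p dT/dt = ṁ c_p (T_in − T) + Q̇.
τ = M/ṁ = 399.64 min; T_ss = T_in + Q̇/(ṁ c_p) = 16.7 + 179/(5.53·2.10) = 32.114 °C.
Integrating: T(t) = T_ss + (T₀ − T_ss) e^(−t/τ).
T(508) = 32.114 + (-5.1138)·e^(−508/399.64) = 32.114 + (-5.1138)·0.28051 = 30.679 °C.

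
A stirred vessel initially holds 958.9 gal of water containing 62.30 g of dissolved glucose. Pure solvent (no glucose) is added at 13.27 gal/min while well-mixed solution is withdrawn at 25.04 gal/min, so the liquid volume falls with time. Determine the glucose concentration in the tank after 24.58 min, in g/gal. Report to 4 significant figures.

Let m(t) be the amount of glucose. Volume: V(t) = V₀ + (Q_in − Q_out) t = 958.9 − 11.7700 t; V(24.58) = 669.593 gal.
Species balance (pure solvent in): dm/dt = −Q_out · m/V(t).
dm/m = −Q_out dt/(V₀ − 11.7700 t); integrating gives ln(m/m₀) = −(Q_out/(Q_in−Q_out)) ln(V/V₀).
m = m₀ (V₀/V)^(Q_out/(Q_in−Q_out)) = 62.30 × (958.9/669.593)^(-2.12744) = 29.0193 g.
C = m/V = 29.0193/669.593 = 0.0433387 g/gal.

0.04334 g/gal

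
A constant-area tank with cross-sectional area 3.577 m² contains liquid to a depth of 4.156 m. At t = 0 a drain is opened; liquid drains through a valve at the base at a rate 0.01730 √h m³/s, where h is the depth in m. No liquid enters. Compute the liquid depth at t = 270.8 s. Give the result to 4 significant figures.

With no inflow, A dh/dt = −0.01730 √h.
∫ h^(−1/2) dh = −(0.01730/A) ∫ dt, giving 2√h = 2√h₀ − (0.01730/A) t.
√h = √4.156 − 0.01730·270.8/(2·3.577) = 2.03863 − 0.654856 = 1.38377.
h = 1.38377² = 1.91482 m.

1.915 m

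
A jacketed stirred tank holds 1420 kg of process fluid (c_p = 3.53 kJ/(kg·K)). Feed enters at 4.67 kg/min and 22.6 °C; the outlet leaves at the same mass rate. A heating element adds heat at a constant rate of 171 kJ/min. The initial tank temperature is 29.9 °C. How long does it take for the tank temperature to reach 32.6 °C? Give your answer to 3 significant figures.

Unsteady energy balance on the tank contents: M c_p dT/dt = ṁ c_p (T_in − T) + 171.
τ = M/ṁ = 304.07 min; T_ss = T_in + Q̇/(ṁ c_p) = 32.973 °C.
T(t) = T_ss + (T₀ − T_ss) e^(−t/τ). Set T = 32.6:
e^(−t/τ) = (32.6 − 32.973)/(29.9 − 32.973) = 0.12138
t = −304.07 · ln(0.12138) = 641.23 min.

641 min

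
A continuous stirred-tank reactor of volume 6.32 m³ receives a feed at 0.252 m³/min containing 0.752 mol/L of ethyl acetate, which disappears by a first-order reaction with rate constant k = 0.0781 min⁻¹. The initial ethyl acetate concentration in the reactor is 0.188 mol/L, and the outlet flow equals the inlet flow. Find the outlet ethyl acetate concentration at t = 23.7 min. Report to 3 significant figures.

0.250 mol/L

Accumulation = in − out − consumed: V dC/dt = Q C_in − Q C − k V C.
dC/dt = (Q/V) C_in − (Q/V + k) C; effective rate a = Q/V + k = 0.039873 + 0.0781 = 0.11797 min⁻¹.
C_ss = Q C_in/(Q + kV) = 0.25417 mol/L; C(t) = C_ss + (C₀ − C_ss) e^(−a t).
C(23.7) = 0.25417 + (-0.066166)·e^(−0.11797·23.7) = 0.25417 + (-0.066166)·0.061056 = 0.25013 mol/L.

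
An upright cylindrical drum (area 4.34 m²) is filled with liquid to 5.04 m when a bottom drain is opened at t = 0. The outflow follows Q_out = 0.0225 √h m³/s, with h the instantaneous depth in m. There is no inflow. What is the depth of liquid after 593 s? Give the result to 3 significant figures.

0.501 m

A dh/dt = −Q_out = −0.0225 √h.
∫ h^(−1/2) dh = −(0.0225/A) ∫ dt, giving 2√h = 2√h₀ − (0.0225/A) t.
√h = √5.04 − 0.0225·593/(2·4.34) = 2.2450 − 1.5372 = 0.70784.
h = 0.70784² = 0.50104 m.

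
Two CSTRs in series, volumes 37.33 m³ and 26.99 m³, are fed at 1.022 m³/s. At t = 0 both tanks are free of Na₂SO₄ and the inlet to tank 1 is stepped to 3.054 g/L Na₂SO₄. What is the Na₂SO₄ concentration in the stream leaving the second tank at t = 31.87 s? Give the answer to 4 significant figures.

Species balance on tank i: dCᵢ/dt = (Cᵢ₋₁ − Cᵢ)/τᵢ with τᵢ = Vᵢ/Q.
τ₁ = 37.33/1.022 = 36.5264 s; τ₂ = 26.99/1.022 = 26.4090 s.
Solving the cascade with C₁(0)=C₂(0)=0 gives C₂(t) = C_in[1 − (τ₁ e^(−t/τ₁) − τ₂ e^(−t/τ₂))/(τ₁ − τ₂)].
At t = 31.87: e^(−t/τ₁) = 0.417897, e^(−t/τ₂) = 0.299157.
C₂ = 3.054·[1 − (36.5264·0.417897 − 26.4090·0.299157)/(10.1174)] = 3.054·0.272161 = 0.831180 g/L.

0.8312 g/L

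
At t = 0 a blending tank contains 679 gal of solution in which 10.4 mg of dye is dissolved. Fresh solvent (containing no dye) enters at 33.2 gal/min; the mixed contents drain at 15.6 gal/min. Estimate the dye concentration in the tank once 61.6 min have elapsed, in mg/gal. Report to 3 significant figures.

Let m(t) be the amount of dye. Volume: V(t) = V₀ + (Q_in − Q_out) t = 679 + 17.600 t; V(61.6) = 1763.2 gal.
Solute balance: dm/dt = 0 − Q_out C = −Q_out m/V(t).
dm/m = −Q_out dt/(V₀ + 17.600 t); integrating gives ln(m/m₀) = −(Q_out/(Q_in−Q_out)) ln(V/V₀).
m = m₀ (V₀/V)^(Q_out/(Q_in−Q_out)) = 10.4 × (679/1763.2)^(0.88636) = 4.4638 mg.
C = m/V = 4.4638/1763.2 = 0.0025317 mg/gal.

0.00253 mg/gal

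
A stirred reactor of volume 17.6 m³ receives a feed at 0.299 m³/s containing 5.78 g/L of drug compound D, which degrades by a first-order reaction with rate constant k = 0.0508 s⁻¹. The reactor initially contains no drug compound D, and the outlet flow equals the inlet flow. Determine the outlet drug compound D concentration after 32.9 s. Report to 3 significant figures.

Accumulation = in − out − consumed: V dC/dt = Q C_in − Q C − k V C.
dC/dt = (Q/V) C_in − (Q/V + k) C; effective rate a = Q/V + k = 0.016989 + 0.0508 = 0.067789 s⁻¹.
C_ss = Q C_in/(Q + kV) = 1.4485 g/L; C(t) = C_ss + (C₀ − C_ss) e^(−a t).
C(32.9) = 1.4485 + (-1.4485)·e^(−0.067789·32.9) = 1.4485 + (-1.4485)·0.10750 = 1.2928 g/L.

1.29 g/L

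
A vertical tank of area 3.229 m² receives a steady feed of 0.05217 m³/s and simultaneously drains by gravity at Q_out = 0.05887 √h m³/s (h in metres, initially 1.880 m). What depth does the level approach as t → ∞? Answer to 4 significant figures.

0.7853 m

Unsteady balance on liquid volume: A dh/dt = Q_in − 0.05887 √h. At steady state dh/dt = 0:
Q_in = 0.05887 √h_ss ⇒ √h_ss = 0.05217/0.05887 = 0.886190.
h_ss = 0.886190² = 0.785333 m. (Since h₀ = 1.880 m > h_ss, the level will fall toward this value.)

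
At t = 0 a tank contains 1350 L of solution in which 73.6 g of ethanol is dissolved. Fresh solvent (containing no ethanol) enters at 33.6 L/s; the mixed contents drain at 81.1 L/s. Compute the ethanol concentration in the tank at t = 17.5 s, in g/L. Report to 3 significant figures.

Let m(t) be the amount of ethanol. Volume: V(t) = V₀ + (Q_in − Q_out) t = 1350 − 47.500 t; V(17.5) = 518.75 L.
No ethanol enters, so dm/dt = −Q_out · (m/V).
dm/m = −Q_out dt/(V₀ − 47.500 t); integrating gives ln(m/m₀) = −(Q_out/(Q_in−Q_out)) ln(V/V₀).
m = m₀ (V₀/V)^(Q_out/(Q_in−Q_out)) = 73.6 × (1350/518.75)^(-1.7074) = 14.377 g.
C = m/V = 14.377/518.75 = 0.027715 g/L.

0.0277 g/L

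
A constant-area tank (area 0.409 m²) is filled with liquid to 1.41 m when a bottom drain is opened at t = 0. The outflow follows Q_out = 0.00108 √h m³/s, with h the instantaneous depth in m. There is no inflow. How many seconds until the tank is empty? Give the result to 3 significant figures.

899 s

A dh/dt = −Q_out = −0.00108 √h.
∫ h^(−1/2) dh = −(0.00108/A) ∫ dt, giving 2√h = 2√h₀ − (0.00108/A) t.
Tank is empty when √h = 0: t_empty = 2A√h₀/0.00108.
t_empty = 2·0.409·√1.41/0.00108 = 0.81800·1.1874/0.00108 = 899.37 s.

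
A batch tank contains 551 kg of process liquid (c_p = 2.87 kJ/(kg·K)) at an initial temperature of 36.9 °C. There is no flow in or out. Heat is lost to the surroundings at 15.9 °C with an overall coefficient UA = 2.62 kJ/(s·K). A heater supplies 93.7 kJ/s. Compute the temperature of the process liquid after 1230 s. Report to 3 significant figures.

Lumped-capacitance energy balance: M c_p dT/dt = UA(T_amb − T) + Q̇.
dT/dt = (T_ss − T)/τ with T_ss = T_amb + Q̇/UA = 15.9 + 93.7/2.62 = 51.663 °C, τ = M c_p/UA = 551·2.87/2.62 = 603.58 s.
T approaches T_ss exponentially: T(t) = T_ss + (T₀ − T_ss) e^(−t/τ).
T(1230) = 51.663 + (-14.763)·0.13031 = 49.740 °C.

49.7 °C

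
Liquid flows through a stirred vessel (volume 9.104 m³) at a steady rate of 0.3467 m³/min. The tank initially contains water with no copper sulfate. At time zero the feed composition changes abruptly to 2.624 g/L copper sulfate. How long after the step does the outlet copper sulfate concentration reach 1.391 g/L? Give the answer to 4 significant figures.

Species balance on the tank: V dC/dt = Q(C_in − C), so τ = V/Q = 26.2590 min.
C(t) = C_in + (C₀ − C_in) e^(−t/τ). Set C = 1.391 and solve for t:
e^(−t/τ) = (C − C_in)/(C₀ − C_in) = (1.391 − 2.624)/(0 − 2.624) = 0.469893
t = −τ ln(…) = 26.2590 × 0.755250 = 19.8321 min.

19.83 min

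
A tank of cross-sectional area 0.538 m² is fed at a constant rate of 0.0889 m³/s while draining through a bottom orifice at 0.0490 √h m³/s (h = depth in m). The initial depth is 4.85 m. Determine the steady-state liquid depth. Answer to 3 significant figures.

3.29 m

Level balance: A dh/dt = 0.0889 − 0.0490 √h. Setting dh/dt = 0:
Q_in = 0.0490 √h_ss ⇒ √h_ss = 0.0889/0.0490 = 1.8143.
h_ss = 1.8143² = 3.2916 m. (Since h₀ = 4.85 m > h_ss, the level will fall toward this value.)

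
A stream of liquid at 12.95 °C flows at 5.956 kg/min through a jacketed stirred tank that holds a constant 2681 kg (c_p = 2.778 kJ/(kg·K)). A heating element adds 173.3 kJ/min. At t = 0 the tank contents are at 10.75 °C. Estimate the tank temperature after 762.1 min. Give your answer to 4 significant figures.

21.09 °C

M c_p dT/dt = ṁ c_p (T_in − T) + Q̇.
Rearrange: dT/dt = (T_ss − T)/τ with τ = M/ṁ = 450.134 min and T_ss = T_in + Q̇/(ṁ c_p) = 23.4240 °C.
T approaches T_ss exponentially: T(t) = T_ss + (T₀ − T_ss) e^(−t/τ).
T(762.1) = 23.4240 + (-12.6740)·e^(−762.1/450.134) = 23.4240 + (-12.6740)·0.183958 = 21.0925 °C.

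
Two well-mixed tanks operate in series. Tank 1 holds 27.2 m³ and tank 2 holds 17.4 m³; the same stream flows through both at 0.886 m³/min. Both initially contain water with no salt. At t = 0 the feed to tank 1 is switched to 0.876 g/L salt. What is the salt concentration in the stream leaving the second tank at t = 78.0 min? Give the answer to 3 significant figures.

Time constants: τᵢ = Vᵢ/Q for each well-mixed tank.
τ₁ = 27.2/0.886 = 30.700 min; τ₂ = 17.4/0.886 = 19.639 min.
Solving the cascade with C₁(0)=C₂(0)=0 gives C₂(t) = C_in[1 − (τ₁ e^(−t/τ₁) − τ₂ e^(−t/τ₂))/(τ₁ − τ₂)].
At t = 78.0: e^(−t/τ₁) = 0.078808, e^(−t/τ₂) = 0.018841.
C₂ = 0.876·[1 − (30.700·0.078808 − 19.639·0.018841)/(11.061)] = 0.876·0.81472 = 0.71369 g/L.

0.714 g/L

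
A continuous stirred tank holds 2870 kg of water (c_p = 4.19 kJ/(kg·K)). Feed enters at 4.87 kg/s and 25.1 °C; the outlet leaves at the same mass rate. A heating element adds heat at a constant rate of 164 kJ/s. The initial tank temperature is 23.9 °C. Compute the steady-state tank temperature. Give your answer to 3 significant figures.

M c_p dT/dt = ṁ c_p (T_in − T) + Q̇.
At steady state dT/dt = 0 ⇒ T_ss = T_in + Q̇/(ṁ c_p) = 25.1 + 164/(4.87·4.19) = 33.137 °C.

33.1 °C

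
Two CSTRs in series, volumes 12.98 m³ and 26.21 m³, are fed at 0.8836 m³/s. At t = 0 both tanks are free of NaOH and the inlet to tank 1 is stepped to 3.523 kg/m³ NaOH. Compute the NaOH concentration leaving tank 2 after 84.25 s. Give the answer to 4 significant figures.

Species balance on tank i: dCᵢ/dt = (Cᵢ₋₁ − Cᵢ)/τᵢ with τᵢ = Vᵢ/Q.
τ₁ = 12.98/0.8836 = 14.6899 s; τ₂ = 26.21/0.8836 = 29.6627 s.
Solving the cascade with C₁(0)=C₂(0)=0 gives C₂(t) = C_in[1 − (τ₁ e^(−t/τ₁) − τ₂ e^(−t/τ₂))/(τ₁ − τ₂)].
At t = 84.25: e^(−t/τ₁) = 0.00323014, e^(−t/τ₂) = 0.0584103.
C₂ = 3.523·[1 − (14.6899·0.00323014 − 29.6627·0.0584103)/(-14.9728)] = 3.523·0.887452 = 3.12649 kg/m³.

3.126 kg/m³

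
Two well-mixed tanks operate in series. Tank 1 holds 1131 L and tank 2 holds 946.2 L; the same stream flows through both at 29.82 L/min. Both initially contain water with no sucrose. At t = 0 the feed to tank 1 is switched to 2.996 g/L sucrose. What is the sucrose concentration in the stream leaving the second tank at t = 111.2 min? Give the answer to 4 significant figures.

2.480 g/L

Each tank obeys Vᵢ dCᵢ/dt = Q(Cᵢ₋₁ − Cᵢ), so τᵢ = Vᵢ/Q.
τ₁ = 1131/29.82 = 37.9276 min; τ₂ = 946.2/29.82 = 31.7304 min.
Solving the cascade with C₁(0)=C₂(0)=0 gives C₂(t) = C_in[1 − (τ₁ e^(−t/τ₁) − τ₂ e^(−t/τ₂))/(τ₁ − τ₂)].
At t = 111.2: e^(−t/τ₁) = 0.0532954, e^(−t/τ₂) = 0.0300610.
C₂ = 2.996·[1 − (37.9276·0.0532954 − 31.7304·0.0300610)/(6.19718)] = 2.996·0.827741 = 2.47991 g/L.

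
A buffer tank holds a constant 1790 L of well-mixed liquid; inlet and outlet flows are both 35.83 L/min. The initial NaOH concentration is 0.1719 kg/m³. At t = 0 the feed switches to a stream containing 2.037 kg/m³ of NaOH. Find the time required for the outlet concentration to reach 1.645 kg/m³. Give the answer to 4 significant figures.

77.93 min

Species balance: V dC/dt = Q(C_in − C) ⇒ τ = V/Q = 49.9581 min.
C(t) = C_in + (C₀ − C_in) e^(−t/τ). Set C = 1.645 and solve for t:
e^(−t/τ) = (C − C_in)/(C₀ − C_in) = (1.645 − 2.037)/(0.1719 − 2.037) = 0.210176
t = −τ ln(…) = 49.9581 × 1.55981 = 77.9251 min.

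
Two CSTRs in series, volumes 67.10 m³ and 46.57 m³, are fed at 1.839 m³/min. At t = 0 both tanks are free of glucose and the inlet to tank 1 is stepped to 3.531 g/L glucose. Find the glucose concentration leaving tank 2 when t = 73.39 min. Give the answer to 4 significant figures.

Species balance on tank i: dCᵢ/dt = (Cᵢ₋₁ − Cᵢ)/τᵢ with τᵢ = Vᵢ/Q.
τ₁ = 67.10/1.839 = 36.4872 min; τ₂ = 46.57/1.839 = 25.3235 min.
Solving the cascade with C₁(0)=C₂(0)=0 gives C₂(t) = C_in[1 − (τ₁ e^(−t/τ₁) − τ₂ e^(−t/τ₂))/(τ₁ − τ₂)].
At t = 73.39: e^(−t/τ₁) = 0.133803, e^(−t/τ₂) = 0.0551282.
C₂ = 3.531·[1 − (36.4872·0.133803 − 25.3235·0.0551282)/(11.1637)] = 3.531·0.687733 = 2.42839 g/L.

2.428 g/L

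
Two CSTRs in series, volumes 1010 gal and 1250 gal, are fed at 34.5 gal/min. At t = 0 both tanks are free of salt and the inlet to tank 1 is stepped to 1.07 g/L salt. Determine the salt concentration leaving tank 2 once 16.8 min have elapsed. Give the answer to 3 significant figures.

Time constants: τᵢ = Vᵢ/Q for each well-mixed tank.
τ₁ = 1010/34.5 = 29.275 min; τ₂ = 1250/34.5 = 36.232 min.
Solving the cascade with C₁(0)=C₂(0)=0 gives C₂(t) = C_in[1 − (τ₁ e^(−t/τ₁) − τ₂ e^(−t/τ₂))/(τ₁ − τ₂)].
At t = 16.8: e^(−t/τ₁) = 0.56335, e^(−t/τ₂) = 0.62896.
C₂ = 1.07·[1 − (29.275·0.56335 − 36.232·0.62896)/(-6.9565)] = 1.07·0.094889 = 0.10153 g/L.

0.102 g/L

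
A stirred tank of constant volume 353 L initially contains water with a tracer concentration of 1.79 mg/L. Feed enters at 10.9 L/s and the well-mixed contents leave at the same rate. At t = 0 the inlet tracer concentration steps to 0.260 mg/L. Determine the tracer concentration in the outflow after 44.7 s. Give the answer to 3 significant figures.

Unsteady species balance (constant V, well mixed): V dC/dt = Q(C_in − C).
So dC/dt = (C_in − C)/τ with τ = V/Q = 353/10.9 = 32.385 s.
C approaches C_in exponentially: C(t) = C_in + (C₀ − C_in) e^(−t/τ).
C(44.7) = 0.260 + (1.79 − 0.260)·e^(−44.7/32.385) = 0.260 + (1.5300)·0.25151 = 0.64482 mg/L.

0.645 mg/L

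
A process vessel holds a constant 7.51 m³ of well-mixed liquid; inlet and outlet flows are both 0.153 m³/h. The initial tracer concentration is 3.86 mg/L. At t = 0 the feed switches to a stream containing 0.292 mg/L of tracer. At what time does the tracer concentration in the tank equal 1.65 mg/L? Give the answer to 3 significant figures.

Species balance on the tank: V dC/dt = Q(C_in − C), so τ = V/Q = 49.085 h.
C(t) = C_in + (C₀ − C_in) e^(−t/τ). Set C = 1.65 and solve for t:
e^(−t/τ) = (C − C_in)/(C₀ − C_in) = (1.65 − 0.292)/(3.86 − 0.292) = 0.38061
t = −τ ln(…) = 49.085 × 0.96599 = 47.416 h.

47.4 h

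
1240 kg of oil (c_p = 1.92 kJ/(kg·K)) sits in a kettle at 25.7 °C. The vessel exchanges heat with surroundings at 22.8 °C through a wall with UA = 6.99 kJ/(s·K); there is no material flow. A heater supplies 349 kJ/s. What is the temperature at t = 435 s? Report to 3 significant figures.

59.6 °C

Energy balance: M c_p dT/dt = −UA(T − T_amb) + Q̇.
dT/dt = (T_ss − T)/τ with T_ss = T_amb + Q̇/UA = 22.8 + 349/6.99 = 72.728 °C, τ = M c_p/UA = 1240·1.92/6.99 = 340.60 s.
Integrating: T(t) = T_ss + (T₀ − T_ss) e^(−t/τ).
T(435) = 72.728 + (-47.028)·0.27883 = 59.616 °C.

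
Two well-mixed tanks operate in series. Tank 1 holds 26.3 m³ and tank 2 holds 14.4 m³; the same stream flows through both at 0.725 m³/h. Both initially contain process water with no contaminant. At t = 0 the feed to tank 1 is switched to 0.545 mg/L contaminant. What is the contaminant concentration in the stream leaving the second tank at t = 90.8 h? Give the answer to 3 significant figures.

0.453 mg/L

Species balance on tank i: dCᵢ/dt = (Cᵢ₋₁ − Cᵢ)/τᵢ with τᵢ = Vᵢ/Q.
τ₁ = 26.3/0.725 = 36.276 h; τ₂ = 14.4/0.725 = 19.862 h.
Solving the cascade with C₁(0)=C₂(0)=0 gives C₂(t) = C_in[1 − (τ₁ e^(−t/τ₁) − τ₂ e^(−t/τ₂))/(τ₁ − τ₂)].
At t = 90.8: e^(−t/τ₁) = 0.081836, e^(−t/τ₂) = 0.010342.
C₂ = 0.545·[1 − (36.276·0.081836 − 19.862·0.010342)/(16.414)] = 0.545·0.83165 = 0.45325 mg/L.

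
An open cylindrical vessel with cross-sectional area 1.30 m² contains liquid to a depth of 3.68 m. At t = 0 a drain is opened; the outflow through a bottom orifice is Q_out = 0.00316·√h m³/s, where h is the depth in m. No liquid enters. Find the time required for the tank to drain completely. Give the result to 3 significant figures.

1580 s

A dh/dt = −Q_out = −0.00316 √h.
∫ h^(−1/2) dh = −(0.00316/A) ∫ dt, giving 2√h = 2√h₀ − (0.00316/A) t.
Set h = 0: 2√h₀ = (0.00316/A) t_empty ⇒ t_empty = 2A√h₀/0.00316.
t_empty = 2·1.30·√3.68/0.00316 = 2.6000·1.9183/0.00316 = 1578.4 s.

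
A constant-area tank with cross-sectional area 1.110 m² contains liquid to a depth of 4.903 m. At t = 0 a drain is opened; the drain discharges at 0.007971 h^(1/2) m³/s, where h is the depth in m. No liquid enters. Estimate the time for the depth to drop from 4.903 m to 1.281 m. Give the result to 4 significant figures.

301.5 s

With no inflow, A dh/dt = −0.007971 √h.
∫ h^(−1/2) dh = −(0.007971/A) ∫ dt, giving 2√h = 2√h₀ − (0.007971/A) t.
t = 2A(√h₀ − √h)/0.007971 = 2·1.110·(√4.903 − √1.281)/0.007971
  = 2.22000 × (2.21427 − 1.13181) / 0.007971 = 301.475 s.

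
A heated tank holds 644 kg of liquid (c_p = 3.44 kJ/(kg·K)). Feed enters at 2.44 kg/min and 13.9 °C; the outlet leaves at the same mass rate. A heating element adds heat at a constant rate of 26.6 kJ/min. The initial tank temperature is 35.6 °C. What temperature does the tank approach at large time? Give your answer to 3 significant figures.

17.1 °C

M c_p dT/dt = ṁ c_p (T_in − T) + Q̇.
At steady state dT/dt = 0 ⇒ T_ss = T_in + Q̇/(ṁ c_p) = 13.9 + 26.6/(2.44·3.44) = 17.069 °C.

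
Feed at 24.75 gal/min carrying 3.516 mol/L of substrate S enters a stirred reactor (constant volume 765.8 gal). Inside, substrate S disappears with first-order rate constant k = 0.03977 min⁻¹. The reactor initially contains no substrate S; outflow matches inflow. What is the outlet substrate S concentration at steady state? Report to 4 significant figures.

Accumulation = in − out − consumed: V dC/dt = Q C_in − Q C − k V C.
At steady state: 0 = Q C_in − (Q + kV) C_ss, so C_ss = Q C_in/(Q + kV).
C_ss = 24.75·3.516/(24.75 + 0.03977·765.8) = 87.0210/55.2059 = 1.57630 mol/L.

1.576 mol/L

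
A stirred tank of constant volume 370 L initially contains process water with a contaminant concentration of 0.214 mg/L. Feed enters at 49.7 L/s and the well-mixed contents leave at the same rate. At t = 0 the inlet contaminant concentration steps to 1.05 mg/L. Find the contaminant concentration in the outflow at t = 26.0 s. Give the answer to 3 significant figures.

1.02 mg/L

Transient balance on the dissolved component: V dC/dt = Q(C_in − C).
Rewrite as dC/dt + C/τ = C_in/τ, τ = V/Q = 7.4447 s.
Solution: C(t) = C_in + (C₀ − C_in) e^(−t/τ).
C(26.0) = 1.05 + (0.214 − 1.05)·e^(−26.0/7.4447) = 1.05 + (-0.83600)·0.030427 = 1.0246 mg/L.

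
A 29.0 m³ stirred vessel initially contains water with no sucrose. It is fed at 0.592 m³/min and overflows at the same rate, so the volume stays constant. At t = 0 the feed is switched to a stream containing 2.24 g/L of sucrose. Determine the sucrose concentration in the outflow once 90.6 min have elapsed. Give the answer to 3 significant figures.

Transient balance on the dissolved component: V dC/dt = Q(C_in − C).
So dC/dt = (C_in − C)/τ with τ = V/Q = 29.0/0.592 = 48.986 min.
This is linear first-order; C(t) = C_in + (C₀ − C_in) e^(−t/τ).
C(90.6) = 2.24 + (0 − 2.24)·e^(−90.6/48.986) = 2.24 + (-2.2400)·0.15732 = 1.8876 g/L.

1.89 g/L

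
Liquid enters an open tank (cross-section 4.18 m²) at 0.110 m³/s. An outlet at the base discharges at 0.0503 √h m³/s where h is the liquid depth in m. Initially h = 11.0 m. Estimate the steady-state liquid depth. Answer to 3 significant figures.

Mass balance (ρ constant): A dh/dt = Q_in − 0.0503 √h. At steady state dh/dt = 0:
Q_in = 0.0503 √h_ss ⇒ √h_ss = 0.110/0.0503 = 2.1869.
h_ss = 2.1869² = 4.7824 m. (Since h₀ = 11.0 m > h_ss, the level will fall toward this value.)

4.78 m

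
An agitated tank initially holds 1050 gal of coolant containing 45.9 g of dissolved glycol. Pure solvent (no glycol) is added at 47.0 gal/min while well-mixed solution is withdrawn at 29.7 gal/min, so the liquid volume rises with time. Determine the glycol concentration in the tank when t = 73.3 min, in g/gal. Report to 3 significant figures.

0.00508 g/gal

Total volume: dV/dt = Q_in − Q_out = 17.300 gal/min, so V(t) = 1050 + 17.300 t and V(73.3) = 2318.1 gal.
No glycol enters, so dm/dt = −Q_out · (m/V).
dm/m = −Q_out dt/(V₀ + 17.300 t); integrating gives ln(m/m₀) = −(Q_out/(Q_in−Q_out)) ln(V/V₀).
m = m₀ (V₀/V)^(Q_out/(Q_in−Q_out)) = 45.9 × (1050/2318.1)^(1.7168) = 11.785 g.
C = m/V = 11.785/2318.1 = 0.0050841 g/gal.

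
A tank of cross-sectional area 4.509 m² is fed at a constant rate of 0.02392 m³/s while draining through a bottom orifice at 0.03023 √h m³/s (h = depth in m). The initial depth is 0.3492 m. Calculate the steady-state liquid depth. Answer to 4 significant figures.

A dh/dt = Q_in − 0.03023 √h. Steady state requires inflow = outflow:
Q_in = 0.03023 √h_ss ⇒ √h_ss = 0.02392/0.03023 = 0.791267.
h_ss = 0.791267² = 0.626103 m. (Since h₀ = 0.3492 m < h_ss, the level will rise toward this value.)

0.6261 m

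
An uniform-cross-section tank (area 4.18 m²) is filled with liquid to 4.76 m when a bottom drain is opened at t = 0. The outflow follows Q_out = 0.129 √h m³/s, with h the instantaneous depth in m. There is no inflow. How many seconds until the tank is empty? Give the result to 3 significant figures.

141 s

With no inflow, A dh/dt = −0.129 √h.
∫ h^(−1/2) dh = −(0.129/A) ∫ dt, giving 2√h = 2√h₀ − (0.129/A) t.
Tank is empty when √h = 0: t_empty = 2A√h₀/0.129.
t_empty = 2·4.18·√4.76/0.129 = 8.3600·2.1817/0.129 = 141.39 s.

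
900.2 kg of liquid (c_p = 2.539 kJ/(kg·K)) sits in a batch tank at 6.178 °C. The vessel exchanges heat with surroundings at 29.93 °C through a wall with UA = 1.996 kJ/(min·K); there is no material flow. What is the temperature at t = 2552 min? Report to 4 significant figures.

M c_p dT/dt = −UA(T − T_amb).
dT/dt = (T_ss − T)/τ with T_ss = T_amb = 29.9300 °C, τ = M c_p/UA = 900.2·2.539/1.996 = 1145.09 min.
T approaches T_ss exponentially: T(t) = T_ss + (T₀ − T_ss) e^(−t/τ).
T(2552) = 29.9300 + (-23.7520)·0.107675 = 27.3725 °C.

27.37 °C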